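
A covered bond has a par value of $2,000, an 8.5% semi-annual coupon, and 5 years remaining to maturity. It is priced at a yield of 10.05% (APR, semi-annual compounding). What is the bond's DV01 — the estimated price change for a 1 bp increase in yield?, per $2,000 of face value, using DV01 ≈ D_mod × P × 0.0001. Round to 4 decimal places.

Periodic yield y = 0.05025.
  t   CF        PV=CF/(1+0.05025)^t    t·PV
  1        85.00        80.9331        80.9331
  2        85.00        77.0608       154.1216
  3        85.00        73.3738       220.1213
  4        85.00        69.8632       279.4526
  5        85.00        66.5205       332.6025
  6        85.00        63.3378       380.0266
  7        85.00        60.3073       422.1513
  8        85.00        57.4219       459.3750
  9        85.00        54.6745       492.0704
  10    2,085.00     1,276.9655    12,769.6548
  Σ                  1,880.4583    15,590.5093
P = 1,880.4583; D_Mac = 8.29080 half-year periods = 4.14540 yrs; D_mod = 3.94706 yrs.
DV01 ≈ 3.94706 × 1,880.4583 × 0.0001 = 0.742228.

$0.7422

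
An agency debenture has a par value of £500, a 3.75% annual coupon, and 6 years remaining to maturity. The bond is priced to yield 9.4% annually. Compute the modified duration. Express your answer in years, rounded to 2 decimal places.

Periodic yield y = 0.094. First find Macaulay duration:
  t   CF        PV=CF/(1+0.094)^t    t·PV
  1        18.75        17.1389        17.1389
  2        18.75        15.6663        31.3326
  3        18.75        14.3202        42.9606
  4        18.75        13.0898        52.3591
  5        18.75        11.9651        59.8253
  6       518.75       302.5897     1,815.5384
  Σ                    374.7700     2,019.1549
P = 374.7700; Macaulay duration = 2,019.1549 / 374.7700 = 5.38772 years.
Modified duration = D_Mac / (1 + y) = 5.38772 / 1.094 = 4.92479 years.

4.92 years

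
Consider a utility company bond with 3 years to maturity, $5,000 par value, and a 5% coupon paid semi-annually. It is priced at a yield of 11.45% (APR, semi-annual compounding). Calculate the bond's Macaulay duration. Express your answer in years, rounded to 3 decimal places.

Periodic yield y = 0.05725. Discount each cash flow and weight by its period:
  t   CF        PV=CF/(1+0.05725)^t    t·PV
  1       125.00       118.2313       118.2313
  2       125.00       111.8290       223.6581
  3       125.00       105.7735       317.3205
  4       125.00       100.0459       400.1835
  5       125.00        94.6284       473.1421
  6     5,125.00     3,669.6759    22,018.0553
  Σ                  4,200.1840    23,550.5907
Price P = Σ PV = 4,200.1840.
Macaulay duration = Σ(t·PV) / P = 23,550.5907 / 4,200.1840 = 5.60704 half-year periods.
In years: 5.60704 / 2 = 2.80352 years.

2.804 years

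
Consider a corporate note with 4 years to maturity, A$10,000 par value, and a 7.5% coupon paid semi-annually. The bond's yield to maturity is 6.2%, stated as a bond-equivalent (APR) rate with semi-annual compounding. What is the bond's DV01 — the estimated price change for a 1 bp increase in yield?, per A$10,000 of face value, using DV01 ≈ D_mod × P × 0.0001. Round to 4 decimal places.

Periodic yield y = 0.031.
  t   CF        PV=CF/(1+0.031)^t    t·PV
  1       375.00       363.7245       363.7245
  2       375.00       352.7881       705.5762
  3       375.00       342.1805     1,026.5415
  4       375.00       331.8919     1,327.5675
  5       375.00       321.9126     1,609.5629
  6       375.00       312.2333     1,873.4000
  7       375.00       302.8451     2,119.9160
  8    10,375.00     8,126.7852    65,014.2819
  Σ                 10,454.3613    74,040.5706
P = 10,454.3613; D_Mac = 7.08227 half-year periods = 3.54113 yrs; D_mod = 3.43466 yrs.
DV01 ≈ 3.43466 × 10,454.3613 × 0.0001 = 3.590716.

A$3.5907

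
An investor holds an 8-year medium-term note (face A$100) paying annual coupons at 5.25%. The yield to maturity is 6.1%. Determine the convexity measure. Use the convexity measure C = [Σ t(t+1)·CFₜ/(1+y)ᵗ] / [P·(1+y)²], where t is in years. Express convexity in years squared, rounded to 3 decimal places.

With y = 0.061:
  t   CF        PV=CF/(1+0.061)^t    t·PV        t(t+1)·PV
  1         5.25         4.9482         4.9482           9.8963
  2         5.25         4.6637         9.3274          27.9821
  3         5.25         4.3955        13.1866          52.7466
  4         5.25         4.1428        16.5713          82.8567
  5         5.25         3.9047        19.5233         117.1396
  6         5.25         3.6802        22.0810         154.5668
  7         5.25         3.4686        24.2801         194.2404
  8       105.25        65.5389       524.3111       4,718.7996
  Σ                     94.7425       634.2289       5,358.2281
P = 94.7425.
Convexity = Σ t(t+1)·PV / [P·(1+y)²] = 5,358.2281 / (94.7425 × 1.125721) = 50.23953.

50.240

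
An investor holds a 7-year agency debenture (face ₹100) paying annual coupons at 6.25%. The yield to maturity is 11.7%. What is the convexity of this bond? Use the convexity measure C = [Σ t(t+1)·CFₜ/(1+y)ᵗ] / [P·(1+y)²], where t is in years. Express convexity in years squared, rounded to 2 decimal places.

33.83

With y = 0.117:
  t   CF        PV=CF/(1+0.117)^t    t·PV        t(t+1)·PV
  1         6.25         5.5953         5.5953          11.1907
  2         6.25         5.0093        10.0185          30.0556
  3         6.25         4.4846        13.4537          53.8148
  4         6.25         4.0148        16.0593          80.2966
  5         6.25         3.5943        17.9715         107.8290
  6         6.25         3.2178        19.3069         135.1482
  7       106.25        48.9730       342.8110       2,742.4881
  Σ                     74.8891       425.2163       3,160.8230
P = 74.8891.
Convexity = Σ t(t+1)·PV / [P·(1+y)²] = 3,160.8230 / (74.8891 × 1.247689) = 33.82791.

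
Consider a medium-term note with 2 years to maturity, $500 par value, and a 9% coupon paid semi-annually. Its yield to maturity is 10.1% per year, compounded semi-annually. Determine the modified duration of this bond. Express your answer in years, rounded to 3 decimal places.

Periodic yield y = 0.0505. First find Macaulay duration:
  t   CF        PV=CF/(1+0.0505)^t    t·PV
  1        22.50        21.4184        21.4184
  2        22.50        20.3887        40.7775
  3        22.50        19.4086        58.2258
  4       522.50       429.0442     1,716.1769
  Σ                    490.2600     1,836.5986
P = 490.2600; Macaulay duration = 1,836.5986 / 490.2600 = 3.74617 half-year periods = 1.87309 years.
Modified duration = D_Mac / (1 + y) = 1.87309 / 1.0505 = 1.78304 years.

1.783 years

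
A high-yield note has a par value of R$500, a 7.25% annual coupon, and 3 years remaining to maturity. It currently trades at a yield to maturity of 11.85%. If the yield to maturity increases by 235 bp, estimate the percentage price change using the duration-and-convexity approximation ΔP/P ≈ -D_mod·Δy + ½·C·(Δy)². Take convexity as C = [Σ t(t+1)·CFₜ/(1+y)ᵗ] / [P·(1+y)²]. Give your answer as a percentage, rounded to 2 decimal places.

-5.62%

With y = 0.1185:
  t   CF        PV=CF/(1+0.1185)^t    t·PV        t(t+1)·PV
  1        36.25        32.4095        32.4095          64.8190
  2        36.25        28.9758        57.9517         173.8550
  3       536.25       383.2299     1,149.6896       4,598.7583
  Σ                    444.6152     1,240.0507       4,837.4323
P = 444.6152; D_Mac = 2.78904 yrs; D_mod = 2.49356 yrs; C = 8.69678.
Duration effect: -2.49356 × (+0.0235) = -0.058599
Convexity effect: 0.5 × 8.69678 × (0.0235)² = +0.0024014
ΔP/P ≈ -0.058599 + 0.0024014 = -0.056197 = -5.6197%.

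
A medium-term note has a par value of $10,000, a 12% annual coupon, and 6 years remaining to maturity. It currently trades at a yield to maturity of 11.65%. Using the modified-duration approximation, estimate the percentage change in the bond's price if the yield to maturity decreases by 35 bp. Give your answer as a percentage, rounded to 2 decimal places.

+1.45%

Periodic yield y = 0.1165. Modified duration first:
  t   CF        PV=CF/(1+0.1165)^t    t·PV
  1     1,200.00     1,074.7873     1,074.7873
  2     1,200.00       962.6398     1,925.2795
  3     1,200.00       862.1941     2,586.5824
  4     1,200.00       772.2294     3,088.9176
  5     1,200.00       691.6520     3,458.2598
  6    11,200.00     5,781.8345    34,691.0072
  Σ                 10,145.3371    46,824.8338
P = 10,145.3371; D_Mac = 4.61540 yrs; D_mod = 4.61540/(1+0.1165) = 4.13381 yrs.
ΔP/P ≈ -D_mod · Δy = -4.13381 × (-0.0035) = +0.014468 = +1.4468%.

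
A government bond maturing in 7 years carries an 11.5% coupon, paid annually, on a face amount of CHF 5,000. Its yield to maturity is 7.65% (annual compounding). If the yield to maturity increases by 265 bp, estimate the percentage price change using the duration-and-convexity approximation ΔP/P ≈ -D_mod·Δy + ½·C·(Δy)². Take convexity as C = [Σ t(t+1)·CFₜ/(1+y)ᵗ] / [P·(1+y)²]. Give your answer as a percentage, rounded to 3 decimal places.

-11.979%

With y = 0.0765:
  t   CF        PV=CF/(1+0.0765)^t    t·PV        t(t+1)·PV
  1       575.00       534.1384       534.1384       1,068.2768
  2       575.00       496.1806       992.3612       2,977.0836
  3       575.00       460.9202     1,382.7606       5,531.0424
  4       575.00       428.1655     1,712.6621       8,563.3107
  5       575.00       397.7385     1,988.6927      11,932.1562
  6       575.00       369.4738     2,216.8428      15,517.8993
  7     5,575.00     3,327.7189    23,294.0323     186,352.2581
  Σ                  6,014.3360    32,121.4901     231,942.0271
P = 6,014.3360; D_Mac = 5.34082 yrs; D_mod = 4.96128 yrs; C = 33.27850.
Duration effect: -4.96128 × (+0.0265) = -0.131474
Convexity effect: 0.5 × 33.27850 × (0.0265)² = +0.0116849
ΔP/P ≈ -0.131474 + 0.0116849 = -0.119789 = -11.9789%.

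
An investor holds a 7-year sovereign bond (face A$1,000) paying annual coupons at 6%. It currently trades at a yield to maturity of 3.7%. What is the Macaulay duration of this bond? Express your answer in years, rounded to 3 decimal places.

Periodic yield y = 0.037. Discount each cash flow and weight by its year:
  t   CF        PV=CF/(1+0.037)^t    t·PV
  1        60.00        57.8592        57.8592
  2        60.00        55.7948       111.5896
  3        60.00        53.8041       161.4122
  4        60.00        51.8843       207.5373
  5        60.00        50.0331       250.1655
  6        60.00        48.2479       289.4876
  7     1,060.00       821.9674     5,753.7715
  Σ                  1,139.5908     6,831.8229
Price P = Σ PV = 1,139.5908.
Macaulay duration = Σ(t·PV) / P = 6,831.8229 / 1,139.5908 = 5.99498 years.

5.995 years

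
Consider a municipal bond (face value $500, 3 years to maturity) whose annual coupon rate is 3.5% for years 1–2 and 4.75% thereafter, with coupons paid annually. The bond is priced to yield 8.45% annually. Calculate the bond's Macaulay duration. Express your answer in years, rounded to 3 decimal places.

Periodic yield y = 0.0845. Discount each cash flow and weight by its year:
  t   CF        PV=CF/(1+0.0845)^t    t·PV
  1        17.50        16.1365        16.1365
  2        17.50        14.8792        29.7584
  3       523.75       410.6155     1,231.8466
  Σ                    441.6312     1,277.7414
Price P = Σ PV = 441.6312.
Macaulay duration = Σ(t·PV) / P = 1,277.7414 / 441.6312 = 2.89323 years.

2.893 years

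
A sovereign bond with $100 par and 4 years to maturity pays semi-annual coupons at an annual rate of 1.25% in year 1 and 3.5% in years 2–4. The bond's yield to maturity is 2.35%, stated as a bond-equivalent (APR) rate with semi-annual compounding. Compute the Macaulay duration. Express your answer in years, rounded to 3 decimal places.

3.839 years

Periodic yield y = 0.01175. Discount each cash flow and weight by its period:
  t   CF        PV=CF/(1+0.01175)^t    t·PV
  1        0.625         0.6177         0.6177
  2        0.625         0.6106         1.2211
  3        1.750         1.6897         5.0692
  4        1.750         1.6701         6.6804
  5        1.750         1.6507         8.2536
  6        1.750         1.6315         9.7893
  7        1.750         1.6126        11.2882
  8      101.750        92.6720       741.3763
  Σ                    102.1550       784.2958
Price P = Σ PV = 102.1550.
Macaulay duration = Σ(t·PV) / P = 784.2958 / 102.1550 = 7.67750 half-year periods.
In years: 7.67750 / 2 = 3.83875 years.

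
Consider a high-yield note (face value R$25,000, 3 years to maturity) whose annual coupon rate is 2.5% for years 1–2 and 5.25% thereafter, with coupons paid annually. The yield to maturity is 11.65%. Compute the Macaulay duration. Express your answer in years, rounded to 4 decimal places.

2.9188 years

Periodic yield y = 0.1165. Discount each cash flow and weight by its year:
  t   CF        PV=CF/(1+0.1165)^t    t·PV
  1       625.00       559.7850       559.7850
  2       625.00       501.3749     1,002.7497
  3    26,312.50    18,905.4026    56,716.2079
  Σ                 19,966.5625    58,278.7427
Price P = Σ PV = 19,966.5625.
Macaulay duration = Σ(t·PV) / P = 58,278.7427 / 19,966.5625 = 2.91882 years.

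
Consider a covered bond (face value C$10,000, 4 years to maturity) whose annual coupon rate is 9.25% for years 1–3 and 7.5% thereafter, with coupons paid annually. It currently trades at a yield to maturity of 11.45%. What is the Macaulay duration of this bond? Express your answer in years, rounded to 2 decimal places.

3.50 years

Periodic yield y = 0.1145. Discount each cash flow and weight by its year:
  t   CF        PV=CF/(1+0.1145)^t    t·PV
  1       925.00       829.9686       829.9686
  2       925.00       744.7004     1,489.4008
  3       925.00       668.1924     2,004.5771
  4    10,750.00     6,967.6796    27,870.7185
  Σ                  9,210.5410    32,194.6650
Price P = Σ PV = 9,210.5410.
Macaulay duration = Σ(t·PV) / P = 32,194.6650 / 9,210.5410 = 3.49542 years.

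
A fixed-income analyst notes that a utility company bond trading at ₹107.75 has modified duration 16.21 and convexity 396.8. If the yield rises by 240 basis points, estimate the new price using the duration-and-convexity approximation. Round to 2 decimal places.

₹78.14

Duration effect: -D_mod·Δy = -16.21 × (+0.024) = -0.389040
Convexity effect: ½·C·(Δy)² = 0.5 × 396.8 × (0.024)² = +0.1142784
ΔP/P ≈ -0.389040 + 0.1142784 = -0.2747616
New price ≈ 107.75 × (1 - 0.2747616) = 78.1444376.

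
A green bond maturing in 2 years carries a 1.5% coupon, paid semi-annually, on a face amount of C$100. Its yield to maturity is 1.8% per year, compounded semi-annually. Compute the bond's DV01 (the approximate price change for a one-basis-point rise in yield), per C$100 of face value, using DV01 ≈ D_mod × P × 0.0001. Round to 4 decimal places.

Periodic yield y = 0.009.
  t   CF        PV=CF/(1+0.009)^t    t·PV
  1         0.75         0.7433         0.7433
  2         0.75         0.7367         1.4734
  3         0.75         0.7301         2.1903
  4       100.75        97.2032       388.8126
  Σ                     99.4133       393.2196
P = 99.4133; D_Mac = 3.95540 half-year periods = 1.97770 yrs; D_mod = 1.96006 yrs.
DV01 ≈ 1.96006 × 99.4133 × 0.0001 = 0.019486.

C$0.0195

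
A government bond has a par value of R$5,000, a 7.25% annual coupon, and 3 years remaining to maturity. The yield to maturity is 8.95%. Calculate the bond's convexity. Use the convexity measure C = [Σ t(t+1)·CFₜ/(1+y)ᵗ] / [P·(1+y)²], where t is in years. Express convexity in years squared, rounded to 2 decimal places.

9.20

With y = 0.0895:
  t   CF        PV=CF/(1+0.0895)^t    t·PV        t(t+1)·PV
  1       362.50       332.7214       332.7214         665.4429
  2       362.50       305.3891       610.7782       1,832.3346
  3     5,362.50     4,146.5375    12,439.6126      49,758.4505
  Σ                  4,784.6481    13,383.1123      52,256.2280
P = 4,784.6481.
Convexity = Σ t(t+1)·PV / [P·(1+y)²] = 52,256.2280 / (4,784.6481 × 1.187010) = 9.20097.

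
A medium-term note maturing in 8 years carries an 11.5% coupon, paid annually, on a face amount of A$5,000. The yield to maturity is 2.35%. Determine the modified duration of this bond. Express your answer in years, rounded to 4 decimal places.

6.0475 years

Periodic yield y = 0.0235. First find Macaulay duration:
  t   CF        PV=CF/(1+0.0235)^t    t·PV
  1       575.00       561.7978       561.7978
  2       575.00       548.8986     1,097.7973
  3       575.00       536.2957     1,608.8871
  4       575.00       523.9821     2,095.9284
  5       575.00       511.9513     2,559.7563
  6       575.00       500.1966     3,001.1798
  7       575.00       488.7119     3,420.9833
  8     5,575.00     4,629.5854    37,036.6829
  Σ                  8,301.4193    51,383.0127
P = 8,301.4193; Macaulay duration = 51,383.0127 / 8,301.4193 = 6.18967 years.
Modified duration = D_Mac / (1 + y) = 6.18967 / 1.0235 = 6.04755 years.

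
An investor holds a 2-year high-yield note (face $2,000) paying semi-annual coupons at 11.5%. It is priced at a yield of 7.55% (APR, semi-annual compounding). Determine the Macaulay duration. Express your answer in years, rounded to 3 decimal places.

1.849 years

Periodic yield y = 0.03775. Discount each cash flow and weight by its period:
  t   CF        PV=CF/(1+0.03775)^t    t·PV
  1       115.00       110.8167       110.8167
  2       115.00       106.7855       213.5710
  3       115.00       102.9010       308.7030
  4     2,115.00     1,823.6412     7,294.5649
  Σ                  2,144.1444     7,927.6557
Price P = Σ PV = 2,144.1444.
Macaulay duration = Σ(t·PV) / P = 7,927.6557 / 2,144.1444 = 3.69735 half-year periods.
In years: 3.69735 / 2 = 1.84868 years.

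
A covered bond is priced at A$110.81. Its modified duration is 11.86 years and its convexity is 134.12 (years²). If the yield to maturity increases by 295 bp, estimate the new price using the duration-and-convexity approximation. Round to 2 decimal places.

A$78.51

Duration effect: -D_mod·Δy = -11.86 × (+0.0295) = -0.349870
Convexity effect: ½·C·(Δy)² = 0.5 × 134.12 × (0.0295)² = +0.058358965
ΔP/P ≈ -0.349870 + 0.058358965 = -0.291511035
New price ≈ 110.81 × (1 - 0.291511035) = 78.50766221165.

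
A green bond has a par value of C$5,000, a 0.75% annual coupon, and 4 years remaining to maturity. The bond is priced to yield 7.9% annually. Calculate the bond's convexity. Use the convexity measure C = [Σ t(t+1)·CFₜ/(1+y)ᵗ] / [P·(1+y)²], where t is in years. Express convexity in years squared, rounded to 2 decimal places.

16.88

With y = 0.079:
  t   CF        PV=CF/(1+0.079)^t    t·PV        t(t+1)·PV
  1        37.50        34.7544        34.7544          69.5088
  2        37.50        32.2098        64.4197         193.2590
  3        37.50        29.8516        89.5547         358.2186
  4     5,037.50     3,716.4584    14,865.8338      74,329.1688
  Σ                  3,813.2742    15,054.5625      74,950.1552
P = 3,813.2742.
Convexity = Σ t(t+1)·PV / [P·(1+y)²] = 74,950.1552 / (3,813.2742 × 1.164241) = 16.88230.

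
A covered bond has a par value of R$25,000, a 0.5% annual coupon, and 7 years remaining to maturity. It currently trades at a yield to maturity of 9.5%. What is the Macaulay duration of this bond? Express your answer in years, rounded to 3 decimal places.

Periodic yield y = 0.095. Discount each cash flow and weight by its year:
  t   CF        PV=CF/(1+0.095)^t    t·PV
  1       125.00       114.1553       114.1553
  2       125.00       104.2514       208.5027
  3       125.00        95.2067       285.6202
  4       125.00        86.9468       347.7871
  5       125.00        79.4035       397.0173
  6       125.00        72.5146       435.0874
  7    25,125.00    13,310.8943    93,176.2604
  Σ                 13,863.3725    94,964.4305
Price P = Σ PV = 13,863.3725.
Macaulay duration = Σ(t·PV) / P = 94,964.4305 / 13,863.3725 = 6.85002 years.

6.850 years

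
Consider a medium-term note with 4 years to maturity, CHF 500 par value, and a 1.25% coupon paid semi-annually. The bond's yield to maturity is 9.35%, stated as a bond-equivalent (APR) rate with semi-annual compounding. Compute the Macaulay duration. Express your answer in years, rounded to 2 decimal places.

Periodic yield y = 0.04675. Discount each cash flow and weight by its period:
  t   CF        PV=CF/(1+0.04675)^t    t·PV
  1        3.125         2.9854         2.9854
  2        3.125         2.8521         5.7042
  3        3.125         2.7247         8.1741
  4        3.125         2.6030        10.4121
  5        3.125         2.4868        12.4338
  6        3.125         2.3757        14.2542
  7        3.125         2.2696        15.8872
  8      503.125       349.0858     2,792.6861
  Σ                    367.3831     2,862.5372
Price P = Σ PV = 367.3831.
Macaulay duration = Σ(t·PV) / P = 2,862.5372 / 367.3831 = 7.79170 half-year periods.
In years: 7.79170 / 2 = 3.89585 years.

3.90 years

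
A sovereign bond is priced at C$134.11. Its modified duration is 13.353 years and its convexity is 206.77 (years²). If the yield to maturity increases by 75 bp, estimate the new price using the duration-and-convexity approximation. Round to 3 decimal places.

Duration effect: -D_mod·Δy = -13.353 × (+0.0075) = -0.1001475
Convexity effect: ½·C·(Δy)² = 0.5 × 206.77 × (0.0075)² = +0.00581540625
ΔP/P ≈ -0.1001475 + 0.00581540625 = -0.09433209375
New price ≈ 134.11 × (1 - 0.09433209375) = 121.4591229071875.

C$121.459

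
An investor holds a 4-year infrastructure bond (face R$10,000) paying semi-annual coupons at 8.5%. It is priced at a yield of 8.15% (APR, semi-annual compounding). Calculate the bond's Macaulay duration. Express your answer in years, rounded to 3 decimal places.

Periodic yield y = 0.04075. Discount each cash flow and weight by its period:
  t   CF        PV=CF/(1+0.04075)^t    t·PV
  1       425.00       408.3594       408.3594
  2       425.00       392.3703       784.7405
  3       425.00       377.0072     1,131.0217
  4       425.00       362.2457     1,448.9828
  5       425.00       348.0622     1,740.3109
  6       425.00       334.4340     2,006.6040
  7       425.00       321.3394     2,249.3759
  8    10,425.00     7,573.6409    60,589.1269
  Σ                 10,117.4590    70,358.5220
Price P = Σ PV = 10,117.4590.
Macaulay duration = Σ(t·PV) / P = 70,358.5220 / 10,117.4590 = 6.95417 half-year periods.
In years: 6.95417 / 2 = 3.47708 years.

3.477 years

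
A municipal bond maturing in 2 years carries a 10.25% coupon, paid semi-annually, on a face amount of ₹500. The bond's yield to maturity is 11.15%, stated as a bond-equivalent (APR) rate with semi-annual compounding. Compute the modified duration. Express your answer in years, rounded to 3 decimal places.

1.759 years

Periodic yield y = 0.05575. First find Macaulay duration:
  t   CF        PV=CF/(1+0.05575)^t    t·PV
  1       25.625        24.2718        24.2718
  2       25.625        22.9901        45.9803
  3       25.625        21.7761        65.3284
  4      525.625       423.0889     1,692.3557
  Σ                    492.1270     1,827.9362
P = 492.1270; Macaulay duration = 1,827.9362 / 492.1270 = 3.71436 half-year periods = 1.85718 years.
Modified duration = D_Mac / (1 + y) = 1.85718 / 1.05575 = 1.75911 years.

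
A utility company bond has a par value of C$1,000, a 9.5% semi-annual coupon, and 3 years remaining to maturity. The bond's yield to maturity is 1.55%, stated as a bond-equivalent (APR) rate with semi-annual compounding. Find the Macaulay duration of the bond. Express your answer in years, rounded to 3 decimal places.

Periodic yield y = 0.00775. Discount each cash flow and weight by its period:
  t   CF        PV=CF/(1+0.00775)^t    t·PV
  1        47.50        47.1347        47.1347
  2        47.50        46.7722        93.5444
  3        47.50        46.4125       139.2376
  4        47.50        46.0556       184.2224
  5        47.50        45.7014       228.5070
  6     1,047.50     1,000.0856     6,000.5138
  Σ                  1,232.1621     6,693.1600
Price P = Σ PV = 1,232.1621.
Macaulay duration = Σ(t·PV) / P = 6,693.1600 / 1,232.1621 = 5.43205 half-year periods.
In years: 5.43205 / 2 = 2.71602 years.

2.716 years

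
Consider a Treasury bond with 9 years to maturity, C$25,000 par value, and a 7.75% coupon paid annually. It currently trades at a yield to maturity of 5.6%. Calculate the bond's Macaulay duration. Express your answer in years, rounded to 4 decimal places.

Periodic yield y = 0.056. Discount each cash flow and weight by its year:
  t   CF        PV=CF/(1+0.056)^t    t·PV
  1     1,937.50     1,834.7538     1,834.7538
  2     1,937.50     1,737.4562     3,474.9125
  3     1,937.50     1,645.3184     4,935.9552
  4     1,937.50     1,558.0667     6,232.2667
  5     1,937.50     1,475.4419     7,377.2096
  6     1,937.50     1,397.1988     8,383.1928
  7     1,937.50     1,323.1049     9,261.7344
  8     1,937.50     1,252.9403    10,023.5221
  9    26,937.50    16,496.1282   148,465.1540
  Σ                 28,720.4092   199,988.7011
Price P = Σ PV = 28,720.4092.
Macaulay duration = Σ(t·PV) / P = 199,988.7011 / 28,720.4092 = 6.96330 years.

6.9633 years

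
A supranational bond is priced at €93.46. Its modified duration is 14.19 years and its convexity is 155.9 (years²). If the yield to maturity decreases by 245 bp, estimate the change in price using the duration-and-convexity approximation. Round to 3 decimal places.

Duration effect: -D_mod·Δy = -14.19 × (-0.0245) = +0.347655
Convexity effect: ½·C·(Δy)² = 0.5 × 155.9 × (-0.0245)² = +0.0467894875
ΔP/P ≈ +0.347655 + 0.0467894875 = +0.3944444875
ΔP ≈ 93.46 × (+0.3944444875) = +36.86478180175.

+€36.865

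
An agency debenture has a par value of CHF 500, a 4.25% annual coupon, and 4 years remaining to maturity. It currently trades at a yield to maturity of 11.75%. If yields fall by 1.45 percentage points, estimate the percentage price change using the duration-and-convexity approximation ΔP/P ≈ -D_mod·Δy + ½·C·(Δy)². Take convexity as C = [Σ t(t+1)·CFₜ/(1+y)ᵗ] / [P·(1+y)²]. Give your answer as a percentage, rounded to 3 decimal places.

+4.985%

With y = 0.1175:
  t   CF        PV=CF/(1+0.1175)^t    t·PV        t(t+1)·PV
  1        21.25        19.0157        19.0157          38.0313
  2        21.25        17.0163        34.0325         102.0975
  3        21.25        15.2271        45.6812         182.7248
  4       521.25       334.2381     1,336.9524       6,684.7618
  Σ                    385.4971     1,435.6817       7,007.6155
P = 385.4971; D_Mac = 3.72424 yrs; D_mod = 3.33265 yrs; C = 14.55640.
Duration effect: -3.33265 × (-0.0145) = +0.048323
Convexity effect: 0.5 × 14.55640 × (-0.0145)² = +0.0015302
ΔP/P ≈ +0.048323 + 0.0015302 = +0.049854 = +4.9854%.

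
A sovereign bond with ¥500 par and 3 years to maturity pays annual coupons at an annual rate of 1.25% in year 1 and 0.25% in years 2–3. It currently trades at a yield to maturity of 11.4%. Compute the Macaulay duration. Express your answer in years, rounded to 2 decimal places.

Periodic yield y = 0.114. Discount each cash flow and weight by its year:
  t   CF        PV=CF/(1+0.114)^t    t·PV
  1         6.25         5.6104         5.6104
  2         1.25         1.0073         2.0145
  3       501.25       362.5758     1,087.7274
  Σ                    369.1935     1,095.3523
Price P = Σ PV = 369.1935.
Macaulay duration = Σ(t·PV) / P = 1,095.3523 / 369.1935 = 2.96688 years.

2.97 years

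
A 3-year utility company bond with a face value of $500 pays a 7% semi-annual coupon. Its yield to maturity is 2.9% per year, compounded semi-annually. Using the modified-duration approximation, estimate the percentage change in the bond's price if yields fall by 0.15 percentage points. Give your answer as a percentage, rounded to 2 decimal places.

+0.41%

Periodic yield y = 0.0145. Modified duration first:
  t   CF        PV=CF/(1+0.0145)^t    t·PV
  1        17.50        17.2499        17.2499
  2        17.50        17.0033        34.0067
  3        17.50        16.7603        50.2809
  4        17.50        16.5208        66.0830
  5        17.50        16.2846        81.4231
  6       517.50       474.6768     2,848.0611
  Σ                    558.4957     3,097.1047
P = 558.4957; D_Mac = 5.54544 half-year periods = 2.77272 yrs; D_mod = 2.77272/(1+0.0145) = 2.73309 yrs.
ΔP/P ≈ -D_mod · Δy = -2.73309 × (-0.0015) = +0.004100 = +0.4100%.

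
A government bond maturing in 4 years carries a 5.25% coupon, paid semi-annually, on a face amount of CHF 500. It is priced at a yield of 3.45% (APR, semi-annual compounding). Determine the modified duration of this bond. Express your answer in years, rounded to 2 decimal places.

3.61 years

Periodic yield y = 0.01725. First find Macaulay duration:
  t   CF        PV=CF/(1+0.01725)^t    t·PV
  1       13.125        12.9024        12.9024
  2       13.125        12.6836        25.3673
  3       13.125        12.4686        37.4057
  4       13.125        12.2571        49.0285
  5       13.125        12.0493        60.2464
  6       13.125        11.8449        71.0697
  7       13.125        11.6441        81.5086
  8      513.125       447.5088     3,580.0705
  Σ                    533.3589     3,917.5990
P = 533.3589; Macaulay duration = 3,917.5990 / 533.3589 = 7.34515 half-year periods = 3.67257 years.
Modified duration = D_Mac / (1 + y) = 3.67257 / 1.01725 = 3.61030 years.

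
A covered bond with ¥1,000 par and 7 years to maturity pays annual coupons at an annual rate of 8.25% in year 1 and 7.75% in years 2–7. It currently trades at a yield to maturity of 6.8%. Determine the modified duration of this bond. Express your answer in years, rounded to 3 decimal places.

Periodic yield y = 0.068. First find Macaulay duration:
  t   CF        PV=CF/(1+0.068)^t    t·PV
  1        82.50        77.2472        77.2472
  2        77.50        67.9453       135.8905
  3        77.50        63.6192       190.8575
  4        77.50        59.5685       238.2740
  5        77.50        55.7758       278.8788
  6        77.50        52.2245       313.3469
  7     1,077.50       679.8585     4,759.0093
  Σ                  1,056.2388     5,993.5042
P = 1,056.2388; Macaulay duration = 5,993.5042 / 1,056.2388 = 5.67438 years.
Modified duration = D_Mac / (1 + y) = 5.67438 / 1.068 = 5.31309 years.

5.313 years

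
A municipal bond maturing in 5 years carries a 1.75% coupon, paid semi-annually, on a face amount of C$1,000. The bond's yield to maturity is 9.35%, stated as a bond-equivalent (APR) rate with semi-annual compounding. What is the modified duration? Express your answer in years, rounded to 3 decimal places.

4.549 years

Periodic yield y = 0.04675. First find Macaulay duration:
  t   CF        PV=CF/(1+0.04675)^t    t·PV
  1         8.75         8.3592         8.3592
  2         8.75         7.9859        15.9717
  3         8.75         7.6292        22.8876
  4         8.75         7.2885        29.1539
  5         8.75         6.9629        34.8147
  6         8.75         6.6520        39.9118
  7         8.75         6.3549        44.4842
  8         8.75         6.0711        48.5685
  9         8.75         5.7999        52.1992
  10    1,008.75       638.7837     6,387.8374
  Σ                    701.8872     6,684.1882
P = 701.8872; Macaulay duration = 6,684.1882 / 701.8872 = 9.52317 half-year periods = 4.76158 years.
Modified duration = D_Mac / (1 + y) = 4.76158 / 1.04675 = 4.54892 years.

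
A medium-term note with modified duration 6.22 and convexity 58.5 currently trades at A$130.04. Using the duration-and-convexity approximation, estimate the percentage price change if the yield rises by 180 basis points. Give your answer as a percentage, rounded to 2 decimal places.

-10.25%

Duration effect: -D_mod·Δy = -6.22 × (+0.018) = -0.111960
Convexity effect: ½·C·(Δy)² = 0.5 × 58.5 × (0.018)² = +0.0094770
ΔP/P ≈ -0.111960 + 0.0094770 = -0.102483
= -10.2483%.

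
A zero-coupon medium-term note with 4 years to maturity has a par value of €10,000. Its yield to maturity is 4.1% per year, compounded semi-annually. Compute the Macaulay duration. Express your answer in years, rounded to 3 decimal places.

4.000 years

A zero-coupon bond has a single cash flow at maturity, so its Macaulay duration equals its maturity: 4 years.
(Equivalently: 8 semi-annual periods ÷ 2 = 4 years.)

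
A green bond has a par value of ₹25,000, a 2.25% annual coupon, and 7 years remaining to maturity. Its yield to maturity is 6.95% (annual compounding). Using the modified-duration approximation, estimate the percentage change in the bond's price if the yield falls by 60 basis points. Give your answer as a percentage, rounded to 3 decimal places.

+3.629%

Periodic yield y = 0.0695. Modified duration first:
  t   CF        PV=CF/(1+0.0695)^t    t·PV
  1       562.50       525.9467       525.9467
  2       562.50       491.7688       983.5375
  3       562.50       459.8119     1,379.4356
  4       562.50       429.9316     1,719.7264
  5       562.50       401.9931     2,009.9654
  6       562.50       375.8701     2,255.2207
  7    25,562.50    15,971.2094   111,798.4656
  Σ                 18,656.5315   120,672.2979
P = 18,656.5315; D_Mac = 6.46810 yrs; D_mod = 6.46810/(1+0.0695) = 6.04778 yrs.
ΔP/P ≈ -D_mod · Δy = -6.04778 × (-0.006) = +0.036287 = +3.6287%.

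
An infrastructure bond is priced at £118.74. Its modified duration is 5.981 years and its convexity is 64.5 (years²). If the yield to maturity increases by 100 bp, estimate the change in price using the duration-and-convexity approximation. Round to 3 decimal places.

Duration effect: -D_mod·Δy = -5.981 × (+0.01) = -0.059810
Convexity effect: ½·C·(Δy)² = 0.5 × 64.5 × (0.01)² = +0.0032250
ΔP/P ≈ -0.059810 + 0.0032250 = -0.056585
ΔP ≈ 118.74 × (-0.056585) = -6.7189029.

-£6.719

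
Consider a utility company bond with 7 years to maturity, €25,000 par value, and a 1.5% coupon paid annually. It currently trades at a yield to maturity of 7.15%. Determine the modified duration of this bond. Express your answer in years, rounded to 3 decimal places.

6.180 years

Periodic yield y = 0.0715. First find Macaulay duration:
  t   CF        PV=CF/(1+0.0715)^t    t·PV
  1       375.00       349.9767       349.9767
  2       375.00       326.6231       653.2462
  3       375.00       304.8279       914.4838
  4       375.00       284.4871     1,137.9484
  5       375.00       265.5036     1,327.5179
  6       375.00       247.7868     1,486.7210
  7    25,375.00    15,648.0716   109,536.5009
  Σ                 17,427.2768   115,406.3948
P = 17,427.2768; Macaulay duration = 115,406.3948 / 17,427.2768 = 6.62217 years.
Modified duration = D_Mac / (1 + y) = 6.62217 / 1.0715 = 6.18028 years.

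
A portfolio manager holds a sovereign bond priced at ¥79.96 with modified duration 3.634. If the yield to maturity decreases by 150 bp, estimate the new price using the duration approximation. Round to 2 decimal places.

Duration approximation: ΔP/P ≈ -D_mod · Δy = -3.634 × (-0.015) = +0.054510.
New price ≈ 79.96 × (1 + 0.054510) = 84.3186196.

¥84.32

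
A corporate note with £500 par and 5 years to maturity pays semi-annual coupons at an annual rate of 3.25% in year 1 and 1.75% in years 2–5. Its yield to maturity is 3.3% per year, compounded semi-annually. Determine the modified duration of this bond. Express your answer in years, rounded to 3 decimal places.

Periodic yield y = 0.0165. First find Macaulay duration:
  t   CF        PV=CF/(1+0.0165)^t    t·PV
  1        8.125         7.9931         7.9931
  2        8.125         7.8634        15.7267
  3        4.375         4.1654        12.4962
  4        4.375         4.0978        16.3911
  5        4.375         4.0313        20.1563
  6        4.375         3.9658        23.7950
  7        4.375         3.9015        27.3102
  8        4.375         3.8381        30.7050
  9        4.375         3.7758        33.9824
  10     504.375       428.2326     4,282.3260
  Σ                    471.8647     4,470.8820
P = 471.8647; Macaulay duration = 4,470.8820 / 471.8647 = 9.47492 half-year periods = 4.73746 years.
Modified duration = D_Mac / (1 + y) = 4.73746 / 1.0165 = 4.66056 years.

4.661 years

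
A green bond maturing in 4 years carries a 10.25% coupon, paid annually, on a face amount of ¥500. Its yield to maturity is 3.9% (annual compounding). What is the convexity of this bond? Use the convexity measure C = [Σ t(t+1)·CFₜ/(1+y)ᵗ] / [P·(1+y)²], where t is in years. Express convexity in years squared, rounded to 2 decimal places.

With y = 0.039:
  t   CF        PV=CF/(1+0.039)^t    t·PV        t(t+1)·PV
  1        51.25        49.3263        49.3263          98.6526
  2        51.25        47.4748        94.9495         284.8486
  3        51.25        45.6927       137.0782         548.3129
  4       551.25       473.0275     1,892.1101       9,460.5505
  Σ                    615.5213     2,173.4641      10,392.3645
P = 615.5213.
Convexity = Σ t(t+1)·PV / [P·(1+y)²] = 10,392.3645 / (615.5213 × 1.079521) = 15.64012.

15.64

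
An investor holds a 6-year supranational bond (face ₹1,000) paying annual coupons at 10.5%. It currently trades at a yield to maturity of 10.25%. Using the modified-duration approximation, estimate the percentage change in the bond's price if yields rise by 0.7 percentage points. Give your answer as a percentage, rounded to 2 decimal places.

Periodic yield y = 0.1025. Modified duration first:
  t   CF        PV=CF/(1+0.1025)^t    t·PV
  1       105.00        95.2381        95.2381
  2       105.00        86.3838       172.7675
  3       105.00        78.3526       235.0578
  4       105.00        71.0681       284.2725
  5       105.00        64.4609       322.3045
  6     1,105.00       615.3053     3,691.8321
  Σ                  1,010.8088     4,801.4725
P = 1,010.8088; D_Mac = 4.75013 yrs; D_mod = 4.75013/(1+0.1025) = 4.30851 yrs.
ΔP/P ≈ -D_mod · Δy = -4.30851 × (+0.007) = -0.030160 = -3.0160%.

-3.02%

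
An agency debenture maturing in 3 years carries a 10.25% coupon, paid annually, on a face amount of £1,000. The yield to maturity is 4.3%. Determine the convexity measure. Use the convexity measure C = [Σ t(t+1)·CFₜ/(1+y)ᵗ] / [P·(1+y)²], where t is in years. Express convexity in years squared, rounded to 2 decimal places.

9.81

With y = 0.043:
  t   CF        PV=CF/(1+0.043)^t    t·PV        t(t+1)·PV
  1       102.50        98.2742        98.2742         196.5484
  2       102.50        94.2226       188.4453         565.3358
  3     1,102.50       971.6854     2,915.0562      11,660.2247
  Σ                  1,164.1822     3,201.7757      12,422.1089
P = 1,164.1822.
Convexity = Σ t(t+1)·PV / [P·(1+y)²] = 12,422.1089 / (1,164.1822 × 1.087849) = 9.80857.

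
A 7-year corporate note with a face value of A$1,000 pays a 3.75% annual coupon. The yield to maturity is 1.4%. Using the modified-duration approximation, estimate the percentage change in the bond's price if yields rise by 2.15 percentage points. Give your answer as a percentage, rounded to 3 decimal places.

-13.450%

Periodic yield y = 0.014. Modified duration first:
  t   CF        PV=CF/(1+0.014)^t    t·PV
  1        37.50        36.9822        36.9822
  2        37.50        36.4716        72.9433
  3        37.50        35.9681       107.9043
  4        37.50        35.4715       141.8860
  5        37.50        34.9817       174.9087
  6        37.50        34.4988       206.9926
  7     1,037.50       941.2878     6,589.0145
  Σ                  1,155.6618     7,330.6316
P = 1,155.6618; D_Mac = 6.34323 yrs; D_mod = 6.34323/(1+0.014) = 6.25565 yrs.
ΔP/P ≈ -D_mod · Δy = -6.25565 × (+0.0215) = -0.134497 = -13.4497%.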